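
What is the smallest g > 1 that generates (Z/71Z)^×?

φ(71) = 71 − 1 = 70 = 2 · 5 · 7.
g is a primitive root iff g^(70/q) ≢ 1 (mod 71) for each prime q ∈ {2, 5, 7}.
g = 2: 2^35 ≡ 1 — hits 1, so not a primitive root.
g = 3: 3^35 ≡ 1 — hits 1, so not a primitive root.
g = 4: 4^35 ≡ 1 — hits 1, so not a primitive root.
g = 5: 5^35 ≡ 1 — hits 1, so not a primitive root.
g = 6: 6^35 ≡ 1 — hits 1, so not a primitive root.
g = 7: 7^35 ≡ 70; 7^14 ≡ 54; 7^10 ≡ 45 — none is 1, so 7 is a primitive root.
The smallest primitive root modulo 71 is 7.

7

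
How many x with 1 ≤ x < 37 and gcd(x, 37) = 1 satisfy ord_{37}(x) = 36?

φ(37) = 37 − 1 = 36 = 2^2 · 3^2.
In a cyclic group of order 36, there are φ(d) elements of order d for each divisor d of 36, and zero for non-divisors.
36 = 2^2 · 3^2 divides 36, and φ(36) = 12.

12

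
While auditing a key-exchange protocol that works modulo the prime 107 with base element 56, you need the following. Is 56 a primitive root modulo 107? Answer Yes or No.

No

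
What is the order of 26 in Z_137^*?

136

ord(26) | φ(137) = 137 − 1 = 136 = 2^3 · 17.
Divisors of 136: 1, 2, 4, 8, 17, 34, 68, 136.
Test each divisor d:
26^1 ≡ 26 (mod 137)
26^2 ≡ 128 (mod 137)
26^4 ≡ 81 (mod 137)
26^8 ≡ 122 (mod 137)
26^17 ≡ 96 (mod 137)
26^34 ≡ 37 (mod 137)
26^68 ≡ 136 (mod 137)
26^136 ≡ 1 (mod 137) ✓
Therefore the multiplicative order of 26 modulo 137 is 136.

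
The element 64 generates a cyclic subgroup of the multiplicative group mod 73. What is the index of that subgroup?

24

Since 64 ∈ (Z/73Z)^×, its order divides φ(73) = 73 − 1 = 72 = 2^3 · 3^2.
Divisors of 72: 1, 2, 3, 4, 6, 8, 9, 12, 18, 24, 36, 72.
Compute 64^d (mod 73) for the divisors d until we hit 1:
64^1 ≡ 64
64^2 ≡ 8
64^3 ≡ 1
The order of 64 is 3, so the subgroup it generates has 3 elements.
Index = |(Z/73Z)^×| / |⟨64⟩| = 72 / 3 = 24.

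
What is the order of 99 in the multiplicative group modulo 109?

108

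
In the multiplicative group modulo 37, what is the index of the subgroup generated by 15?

1

Since 15 ∈ (Z/37Z)^×, its order divides φ(37) = 37 − 1 = 36 = 2^2 · 3^2.
Divisors of 36: 1, 2, 3, 4, 6, 9, 12, 18, 36.
Evaluate successive powers at the divisors of 36:
15^1 ≡ 15
15^2 ≡ 3
15^3 ≡ 8
15^4 ≡ 9
15^6 ≡ 27
15^9 ≡ 31
15^12 ≡ 26
15^18 ≡ 36
15^36 ≡ 1
The order of 15 is 36, so the subgroup it generates has 36 elements.
[(Z/37Z)^× : ⟨15⟩] = 36/36 = 1.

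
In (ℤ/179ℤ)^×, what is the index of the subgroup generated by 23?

1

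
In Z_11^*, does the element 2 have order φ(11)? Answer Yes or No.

Yes

φ(11) = 11 − 1 = 10 = 2 · 5.
An element g generates (Z/11Z)^× iff g^(10/q) ≢ 1 (mod 11) for each prime q ∈ {2, 5}.
2^5 ≡ 10 (mod 11)  [q = 2: ≢ 1 ✓]
2^2 ≡ 4 (mod 11)  [q = 5: ≢ 1 ✓]
None equal 1, so ord_11(2) = 10: 2 is a primitive root.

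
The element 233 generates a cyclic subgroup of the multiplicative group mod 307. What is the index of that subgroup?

The order of 233 must divide φ(307) = 307 − 1 = 306 = 2 · 3^2 · 17.
Divisors of 306: 1, 2, 3, 6, 9, 17, 18, 34, 51, 102, 153, 306.
Test each divisor d:
233^1 ≡ 233
233^2 ≡ 257
233^3 ≡ 16
233^6 ≡ 256
233^9 ≡ 105
233^17 ≡ 46
233^18 ≡ 280
233^34 ≡ 274
233^51 ≡ 17
233^102 ≡ 289
233^153 ≡ 1
So ord_307(233) = 153, hence |⟨233⟩| = 153.
The index is φ(307) / ord(233) = 306 / 153 = 2.

2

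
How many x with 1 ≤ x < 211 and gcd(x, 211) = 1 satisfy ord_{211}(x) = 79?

0

φ(211) = 211 − 1 = 210 = 2 · 3 · 5 · 7.
In a cyclic group of order 210, there are φ(d) elements of order d for each divisor d of 210, and zero for non-divisors.
Here 210 is not a multiple of 79, so there are no elements of order 79.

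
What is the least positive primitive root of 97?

φ(97) = 97 − 1 = 96 = 2^5 · 3.
g is a primitive root iff g^(96/q) ≢ 1 (mod 97) for each prime q ∈ {2, 3}.
g = 2: 2^48 ≡ 1 — hits 1, so not a primitive root.
g = 3: 3^48 ≡ 1 — hits 1, so not a primitive root.
g = 4: 4^48 ≡ 1 — hits 1, so not a primitive root.
g = 5: 5^48 ≡ 96; 5^32 ≡ 35 — none is 1, so 5 is a primitive root.
So 5 is the smallest generator of (Z/97Z)^×.

5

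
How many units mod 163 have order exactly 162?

φ(163) = 163 − 1 = 162 = 2 · 3^4.
(Z/163Z)^× is cyclic (|G| = 162); a cyclic group of order m has exactly φ(d) elements of each order d | m, and none otherwise.
162 = 2 · 3^4 divides 162, and φ(162) = 54.

54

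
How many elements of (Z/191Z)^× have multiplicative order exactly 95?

72

φ(191) = 191 − 1 = 190 = 2 · 5 · 19.
Since (Z/191Z)^× is cyclic of order 190, the number of elements of order d is φ(d) when d | 190 and 0 otherwise.
95 = 5 · 19 divides 190, and φ(95) = 72.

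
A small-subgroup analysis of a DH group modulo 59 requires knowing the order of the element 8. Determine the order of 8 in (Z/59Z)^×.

Since 8 ∈ (Z/59Z)^×, its order divides φ(59) = 59 − 1 = 58 = 2 · 29.
Divisors of 58: 1, 2, 29, 58.
Evaluate successive powers at the divisors of 58:
8^1 ≡ 8
8^2 ≡ 5
8^29 ≡ 58
8^58 ≡ 1
Therefore the multiplicative order of 8 modulo 59 is 58.

58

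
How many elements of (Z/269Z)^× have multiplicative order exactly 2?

1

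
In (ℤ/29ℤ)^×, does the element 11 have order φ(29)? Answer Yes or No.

φ(29) = 29 − 1 = 28 = 2^2 · 7.
It suffices to check that the order of 11 is not a proper divisor of 28: compute 11^(28/q) for q ∈ {2, 7}.
11^14 ≡ 28 (mod 29)  [q = 2: ≢ 1 ✓]
11^4 ≡ 25 (mod 29)  [q = 7: ≢ 1 ✓]
None equal 1, so ord_29(11) = 28: 11 is a primitive root.

Yes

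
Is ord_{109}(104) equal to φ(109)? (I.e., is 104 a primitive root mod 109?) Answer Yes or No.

No

φ(109) = 109 − 1 = 108 = 2^2 · 3^3.
An element g generates (Z/109Z)^× iff g^(108/q) ≢ 1 (mod 109) for each prime q ∈ {2, 3}.
104^54 ≡ 1 (mod 109)  [q = 2: ≡ 1 ✗]
104^36 ≡ 63 (mod 109)  [q = 3: ≢ 1 ✓]
104^54 ≡ 1 shows ord(104) | 54, strictly less than φ(109); not a primitive root.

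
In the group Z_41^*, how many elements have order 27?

0

φ(41) = 41 − 1 = 40 = 2^3 · 5.
(Z/41Z)^× is cyclic (|G| = 40); a cyclic group of order m has exactly φ(d) elements of each order d | m, and none otherwise.
27 does not divide 40, so no element of (Z/41Z)^× has order 27.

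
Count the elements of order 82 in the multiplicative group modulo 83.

40

φ(83) = 83 − 1 = 82 = 2 · 41.
Since (Z/83Z)^× is cyclic of order 82, the number of elements of order d is φ(d) when d | 82 and 0 otherwise.
82 = 2 · 41 divides 82, and φ(82) = 40.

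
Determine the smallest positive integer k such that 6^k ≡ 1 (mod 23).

11

The order of 6 must divide φ(23) = 23 − 1 = 22 = 2 · 11.
Divisors of 22: 1, 2, 11, 22.
Compute 6^d (mod 23) for the divisors d until we hit 1:
6^1 ≡ 6
6^2 ≡ 13
6^11 ≡ 1
Therefore the multiplicative order of 6 modulo 23 is 11.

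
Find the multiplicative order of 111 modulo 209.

Since 111 ∈ (Z/209Z)^×, its order divides φ(209) = φ(11·19) = (11−1)·(19−1) = 10·18 = 180 = 2^2 · 3^2 · 5.
Divisors of 180: 1, 2, 3, 4, 5, 6, 9, 10, 12, 15, 18, 20, 30, 36, 45, 60, 90, 180.
Compute 111^d (mod 209) for the divisors d until we hit 1:
111^1 ≡ 111 (mod 209)
111^2 ≡ 199 (mod 209)
111^3 ≡ 144 (mod 209)
111^4 ≡ 100 (mod 209)
111^5 ≡ 23 (mod 209)
111^6 ≡ 45 (mod 209)
111^9 ≡ 1 (mod 209) ✓
So ord_209(111) = 9.

9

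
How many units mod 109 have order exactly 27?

φ(109) = 109 − 1 = 108 = 2^2 · 3^3.
(Z/109Z)^× is cyclic (|G| = 108); a cyclic group of order m has exactly φ(d) elements of each order d | m, and none otherwise.
27 = 3^3 divides 108, and φ(27) = 18.

18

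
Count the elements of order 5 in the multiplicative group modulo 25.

4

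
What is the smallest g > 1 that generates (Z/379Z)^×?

φ(379) = 379 − 1 = 378 = 2 · 3^3 · 7.
Test candidates g = 2, 3, … against the prime factors q ∈ {2, 3, 7} of φ(379): g is a generator iff g^(378/q) ≢ 1 for every such q.
g = 2: 2^189 ≡ 378; 2^126 ≡ 327; 2^54 ≡ 125 — none is 1, so 2 is a primitive root.
The smallest primitive root modulo 379 is 2.

2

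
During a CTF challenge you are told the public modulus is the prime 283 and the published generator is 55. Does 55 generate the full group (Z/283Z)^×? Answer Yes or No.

Yes

φ(283) = 283 − 1 = 282 = 2 · 3 · 47.
55 is a primitive root mod 283 iff 55^(φ(283)/q) ≢ 1 for every prime q | φ(283), i.e. q ∈ {2, 3, 47}.
55^141 ≡ 282 (mod 283)  [q = 2: ≢ 1 ✓]
55^94 ≡ 238 (mod 283)  [q = 3: ≢ 1 ✓]
55^6 ≡ 275 (mod 283)  [q = 47: ≢ 1 ✓]
None equal 1, so ord_283(55) = 282: 55 is a primitive root.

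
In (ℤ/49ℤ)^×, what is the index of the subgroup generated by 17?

1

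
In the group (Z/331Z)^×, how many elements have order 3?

φ(331) = 331 − 1 = 330 = 2 · 3 · 5 · 11.
Since (Z/331Z)^× is cyclic of order 330, the number of elements of order d is φ(d) when d | 330 and 0 otherwise.
3 | 330, and φ(3) = 3 − 1 = 2.

2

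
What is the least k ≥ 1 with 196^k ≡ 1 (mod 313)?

156

By Lagrange's theorem, ord_313(196) divides φ(313) = 313 − 1 = 312 = 2^3 · 3 · 13.
Divisors of 312: 1, 2, 3, 4, 6, 8, 12, 13, 24, 26, 39, 52, 78, 104, 156, 312.
Evaluate successive powers at the divisors of 312:
196^1 ≡ 196 (mod 313)
196^2 ≡ 230 (mod 313)
196^3 ≡ 8 (mod 313)
196^4 ≡ 3 (mod 313)
196^6 ≡ 64 (mod 313)
196^8 ≡ 9 (mod 313)
196^12 ≡ 27 (mod 313)
196^13 ≡ 284 (mod 313)
196^24 ≡ 103 (mod 313)
196^26 ≡ 215 (mod 313)
196^39 ≡ 25 (mod 313)
196^52 ≡ 214 (mod 313)
196^78 ≡ 312 (mod 313)
196^104 ≡ 98 (mod 313)
196^156 ≡ 1 (mod 313) ✓
Hence ord(196) = 156.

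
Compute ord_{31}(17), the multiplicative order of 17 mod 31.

Since 17 ∈ (Z/31Z)^×, its order divides φ(31) = 31 − 1 = 30 = 2 · 3 · 5.
Divisors of 30: 1, 2, 3, 5, 6, 10, 15, 30.
Evaluate successive powers at the divisors of 30:
17^1 ≡ 17
17^2 ≡ 10
17^3 ≡ 15
17^5 ≡ 26
17^6 ≡ 8
17^10 ≡ 25
17^15 ≡ 30
17^30 ≡ 1
So ord_31(17) = 30.

30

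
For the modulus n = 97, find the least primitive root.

5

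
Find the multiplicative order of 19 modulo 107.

53

The order of 19 must divide φ(107) = 107 − 1 = 106 = 2 · 53.
Divisors of 106: 1, 2, 53, 106.
Test each divisor d:
19^1 ≡ 19
19^2 ≡ 40
19^53 ≡ 1
The smallest such exponent is 53, so the order of 19 is 53.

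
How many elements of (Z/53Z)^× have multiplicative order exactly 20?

0

φ(53) = 53 − 1 = 52 = 2^2 · 13.
Since (Z/53Z)^× is cyclic of order 52, the number of elements of order d is φ(d) when d | 52 and 0 otherwise.
Since 20 ∤ 52, the count is 0.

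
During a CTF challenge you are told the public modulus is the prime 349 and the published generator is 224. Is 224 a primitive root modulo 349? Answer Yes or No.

φ(349) = 349 − 1 = 348 = 2^2 · 3 · 29.
224 is a primitive root mod 349 iff 224^(φ(349)/q) ≢ 1 for every prime q | φ(349), i.e. q ∈ {2, 3, 29}.
224^174 ≡ 1 (mod 349)  [q = 2: ≡ 1 ✗]
224^116 ≡ 1 (mod 349)  [q = 3: ≡ 1 ✗]
224^12 ≡ 289 (mod 349)  [q = 29: ≢ 1 ✓]
224^174 ≡ 1 shows ord(224) | 174, strictly less than φ(349); not a primitive root.

No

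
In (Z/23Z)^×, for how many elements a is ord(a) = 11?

φ(23) = 23 − 1 = 22 = 2 · 11.
(Z/23Z)^× is cyclic (|G| = 22); a cyclic group of order m has exactly φ(d) elements of each order d | m, and none otherwise.
11 | 22, and φ(11) = 11 − 1 = 10.

10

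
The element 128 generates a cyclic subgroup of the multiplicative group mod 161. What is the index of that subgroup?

4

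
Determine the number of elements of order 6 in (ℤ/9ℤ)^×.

2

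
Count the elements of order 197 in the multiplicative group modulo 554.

0

φ(554) = φ(2)·φ(277) = 1·276 = 276 = 2^2 · 3 · 23.
(Z/554Z)^× is cyclic (|G| = 276); a cyclic group of order m has exactly φ(d) elements of each order d | m, and none otherwise.
Here 276 is not a multiple of 197, so there are no elements of order 197.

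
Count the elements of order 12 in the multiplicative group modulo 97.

4

φ(97) = 97 − 1 = 96 = 2^5 · 3.
(Z/97Z)^× is cyclic (|G| = 96); a cyclic group of order m has exactly φ(d) elements of each order d | m, and none otherwise.
12 = 2^2 · 3 divides 96, and φ(12) = 4.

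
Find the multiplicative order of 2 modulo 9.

By Lagrange's theorem, ord_9(2) divides φ(9) = φ(3^2) = 3·(3−1) = 6 = 2 · 3.
Divisors of 6: 1, 2, 3, 6.
Compute 2^d (mod 9) for the divisors d until we hit 1:
2^1 ≡ 2 (mod 9)
2^2 ≡ 4 (mod 9)
2^3 ≡ 8 (mod 9)
2^6 ≡ 1 (mod 9) ✓
Hence ord(2) = 6.

6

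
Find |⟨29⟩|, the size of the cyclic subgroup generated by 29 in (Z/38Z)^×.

18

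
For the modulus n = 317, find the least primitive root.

2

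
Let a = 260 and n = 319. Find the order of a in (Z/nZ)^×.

10

ord(260) | φ(319) = φ(11·29) = (11−1)·(29−1) = 10·28 = 280 = 2^3 · 5 · 7.
Divisors of 280: 1, 2, 4, 5, 7, 8, 10, 14, 20, 28, 35, 40, 56, 70, 140, 280.
Check 260^d mod 319 for each divisor in increasing order:
260^1 ≡ 260 (mod 319)
260^2 ≡ 291 (mod 319)
260^4 ≡ 146 (mod 319)
260^5 ≡ 318 (mod 319)
260^7 ≡ 28 (mod 319)
260^8 ≡ 262 (mod 319)
260^10 ≡ 1 (mod 319) ✓
Therefore the multiplicative order of 260 modulo 319 is 10.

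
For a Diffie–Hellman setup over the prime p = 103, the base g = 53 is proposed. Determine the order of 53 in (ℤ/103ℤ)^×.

102

Since 53 ∈ (Z/103Z)^×, its order divides φ(103) = 103 − 1 = 102 = 2 · 3 · 17.
Divisors of 102: 1, 2, 3, 6, 17, 34, 51, 102.
Evaluate successive powers at the divisors of 102:
53^1 ≡ 53
53^2 ≡ 28
53^3 ≡ 42
53^6 ≡ 13
53^17 ≡ 57
53^34 ≡ 56
53^51 ≡ 102
53^102 ≡ 1
Hence ord(53) = 102.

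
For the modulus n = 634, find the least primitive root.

φ(634) = φ(2)·φ(317) = 1·316 = 316 = 2^2 · 79.
Test candidates g = 2, 3, … against the prime factors q ∈ {2, 79} of φ(634): g is a generator iff g^(316/q) ≢ 1 for every such q.
g = 2: gcd(2, 634) = 2 > 1, not a unit — skip.
g = 3: 3^158 ≡ 633; 3^4 ≡ 81 — none is 1, so 3 is a primitive root.
The smallest primitive root modulo 634 is 3.

3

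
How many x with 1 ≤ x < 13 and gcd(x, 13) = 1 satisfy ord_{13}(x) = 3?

2

φ(13) = 13 − 1 = 12 = 2^2 · 3.
(Z/13Z)^× is cyclic (|G| = 12); a cyclic group of order m has exactly φ(d) elements of each order d | m, and none otherwise.
3 | 12, and φ(3) = 3 − 1 = 2.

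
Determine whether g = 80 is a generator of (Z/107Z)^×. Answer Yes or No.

Yes

φ(107) = 107 − 1 = 106 = 2 · 53.
Test 80^(106/q) mod 107 for each prime factor q of 106:
80^53 ≡ 106 (mod 107)  [q = 2: ≢ 1 ✓]
80^2 ≡ 87 (mod 107)  [q = 53: ≢ 1 ✓]
None equal 1, so ord_107(80) = 106: 80 is a primitive root.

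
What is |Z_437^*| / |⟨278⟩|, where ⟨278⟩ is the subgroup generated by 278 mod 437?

The order of 278 must divide φ(437) = φ(19·23) = (19−1)·(23−1) = 18·22 = 396 = 2^2 · 3^2 · 11.
Divisors of 396: 1, 2, 3, 4, 6, 9, 11, 12, 18, 22, 33, 36, 44, 66, 99, 132, 198, 396.
Compute 278^d (mod 437) for the divisors d until we hit 1:
278^1 ≡ 278
278^2 ≡ 372
278^3 ≡ 284
278^4 ≡ 292
278^6 ≡ 248
278^9 ≡ 75
278^11 ≡ 369
278^12 ≡ 324
278^18 ≡ 381
278^22 ≡ 254
278^33 ≡ 208
278^36 ≡ 77
278^44 ≡ 277
278^66 ≡ 1
So ord_437(278) = 66, hence |⟨278⟩| = 66.
Index = |(Z/437Z)^×| / |⟨278⟩| = 396 / 66 = 6.

6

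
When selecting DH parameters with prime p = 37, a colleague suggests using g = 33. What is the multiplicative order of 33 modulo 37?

9

The order of 33 must divide φ(37) = 37 − 1 = 36 = 2^2 · 3^2.
Divisors of 36: 1, 2, 3, 4, 6, 9, 12, 18, 36.
Compute 33^d (mod 37) for the divisors d until we hit 1:
33^1 ≡ 33 (mod 37)
33^2 ≡ 16 (mod 37)
33^3 ≡ 10 (mod 37)
33^4 ≡ 34 (mod 37)
33^6 ≡ 26 (mod 37)
33^9 ≡ 1 (mod 37) ✓
Hence ord(33) = 9.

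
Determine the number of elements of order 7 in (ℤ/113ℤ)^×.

6

φ(113) = 113 − 1 = 112 = 2^4 · 7.
(Z/113Z)^× is cyclic (|G| = 112); a cyclic group of order m has exactly φ(d) elements of each order d | m, and none otherwise.
7 | 112, and φ(7) = 7 − 1 = 6.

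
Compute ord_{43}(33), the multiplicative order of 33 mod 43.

Since 33 ∈ (Z/43Z)^×, its order divides φ(43) = 43 − 1 = 42 = 2 · 3 · 7.
Divisors of 42: 1, 2, 3, 6, 7, 14, 21, 42.
Evaluate successive powers at the divisors of 42:
33^1 ≡ 33
33^2 ≡ 14
33^3 ≡ 32
33^6 ≡ 35
33^7 ≡ 37
33^14 ≡ 36
33^21 ≡ 42
33^42 ≡ 1
Therefore the multiplicative order of 33 modulo 43 is 42.

42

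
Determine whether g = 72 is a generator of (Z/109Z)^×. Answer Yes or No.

Yes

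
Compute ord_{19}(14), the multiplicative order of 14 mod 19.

By Lagrange's theorem, ord_19(14) divides φ(19) = 19 − 1 = 18 = 2 · 3^2.
Divisors of 18: 1, 2, 3, 6, 9, 18.
Test each divisor d:
14^1 ≡ 14 (mod 19)
14^2 ≡ 6 (mod 19)
14^3 ≡ 8 (mod 19)
14^6 ≡ 7 (mod 19)
14^9 ≡ 18 (mod 19)
14^18 ≡ 1 (mod 19) ✓
The smallest such exponent is 18, so the order of 14 is 18.

18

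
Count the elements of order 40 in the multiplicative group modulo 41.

φ(41) = 41 − 1 = 40 = 2^3 · 5.
Since (Z/41Z)^× is cyclic of order 40, the number of elements of order d is φ(d) when d | 40 and 0 otherwise.
40 = 2^3 · 5 divides 40, and φ(40) = 16.

16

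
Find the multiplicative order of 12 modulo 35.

12

ord(12) | φ(35) = φ(5·7) = (5−1)·(7−1) = 4·6 = 24 = 2^3 · 3.
Divisors of 24: 1, 2, 3, 4, 6, 8, 12, 24.
Check 12^d mod 35 for each divisor in increasing order:
12^1 ≡ 12 (mod 35)
12^2 ≡ 4 (mod 35)
12^3 ≡ 13 (mod 35)
12^4 ≡ 16 (mod 35)
12^6 ≡ 29 (mod 35)
12^8 ≡ 11 (mod 35)
12^12 ≡ 1 (mod 35) ✓
The smallest such exponent is 12, so the order of 12 is 12.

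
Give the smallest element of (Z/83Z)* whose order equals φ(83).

2

φ(83) = 83 − 1 = 82 = 2 · 41.
Test candidates g = 2, 3, … against the prime factors q ∈ {2, 41} of φ(83): g is a generator iff g^(82/q) ≢ 1 for every such q.
g = 2: 2^41 ≡ 82; 2^2 ≡ 4 — none is 1, so 2 is a primitive root.
Hence the least primitive root of 83 is 2.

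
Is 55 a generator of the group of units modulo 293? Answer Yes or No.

No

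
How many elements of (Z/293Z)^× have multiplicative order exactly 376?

φ(293) = 293 − 1 = 292 = 2^2 · 73.
In a cyclic group of order 292, there are φ(d) elements of order d for each divisor d of 292, and zero for non-divisors.
376 does not divide 292, so no element of (Z/293Z)^× has order 376.

0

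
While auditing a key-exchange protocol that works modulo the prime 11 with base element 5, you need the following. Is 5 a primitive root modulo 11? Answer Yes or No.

φ(11) = 11 − 1 = 10 = 2 · 5.
5 is a primitive root mod 11 iff 5^(φ(11)/q) ≢ 1 for every prime q | φ(11), i.e. q ∈ {2, 5}.
5^5 ≡ 1 (mod 11)  [q = 2: ≡ 1 ✗]
5^2 ≡ 3 (mod 11)  [q = 5: ≢ 1 ✓]
5^5 ≡ 1 shows ord(5) | 5, strictly less than φ(11); not a primitive root.

No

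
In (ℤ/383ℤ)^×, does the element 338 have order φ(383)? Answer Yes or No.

φ(383) = 383 − 1 = 382 = 2 · 191.
338 is a primitive root mod 383 iff 338^(φ(383)/q) ≢ 1 for every prime q | φ(383), i.e. q ∈ {2, 191}.
338^191 ≡ 1 (mod 383)  [q = 2: ≡ 1 ✗]
338^2 ≡ 110 (mod 383)  [q = 191: ≢ 1 ✓]
338^191 ≡ 1 shows ord(338) | 191, strictly less than φ(383); not a primitive root.

No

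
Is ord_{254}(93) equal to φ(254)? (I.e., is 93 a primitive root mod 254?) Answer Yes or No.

φ(254) = φ(2)·φ(127) = 1·126 = 126 = 2 · 3^2 · 7.
It suffices to check that the order of 93 is not a proper divisor of 126: compute 93^(126/q) for q ∈ {2, 3, 7}.
93^63 ≡ 253 (mod 254)  [q = 2: ≢ 1 ✓]
93^42 ≡ 19 (mod 254)  [q = 3: ≢ 1 ✓]
93^18 ≡ 135 (mod 254)  [q = 7: ≢ 1 ✓]
None equal 1, so ord_254(93) = 126: 93 is a primitive root.

Yes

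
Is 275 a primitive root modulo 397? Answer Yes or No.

No

φ(397) = 397 − 1 = 396 = 2^2 · 3^2 · 11.
275 is a primitive root mod 397 iff 275^(φ(397)/q) ≢ 1 for every prime q | φ(397), i.e. q ∈ {2, 3, 11}.
275^198 ≡ 1 (mod 397)  [q = 2: ≡ 1 ✗]
275^132 ≡ 362 (mod 397)  [q = 3: ≢ 1 ✓]
275^36 ≡ 256 (mod 397)  [q = 11: ≢ 1 ✓]
The check at q = 2 fails, so 275 generates a proper subgroup.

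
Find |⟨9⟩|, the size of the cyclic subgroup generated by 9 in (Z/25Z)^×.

10

The order of 9 must divide φ(25) = φ(5^2) = 5·(5−1) = 20 = 2^2 · 5.
Divisors of 20: 1, 2, 4, 5, 10, 20.
Test each divisor d:
9^1 ≡ 9 (mod 25)
9^2 ≡ 6 (mod 25)
9^4 ≡ 11 (mod 25)
9^5 ≡ 24 (mod 25)
9^10 ≡ 1 (mod 25) ✓
So ord_25(9) = 10.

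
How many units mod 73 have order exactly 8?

4

φ(73) = 73 − 1 = 72 = 2^3 · 3^2.
In a cyclic group of order 72, there are φ(d) elements of order d for each divisor d of 72, and zero for non-divisors.
8 = 2^3 divides 72, and φ(8) = 4.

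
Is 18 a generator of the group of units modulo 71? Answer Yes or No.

No

φ(71) = 71 − 1 = 70 = 2 · 5 · 7.
Test 18^(70/q) mod 71 for each prime factor q of 70:
18^35 ≡ 1 (mod 71)  [q = 2: ≡ 1 ✗]
18^14 ≡ 57 (mod 71)  [q = 5: ≢ 1 ✓]
18^10 ≡ 37 (mod 71)  [q = 7: ≢ 1 ✓]
Since 18^35 ≡ 1, the order of 18 divides 35 < 70, so 18 is not a primitive root.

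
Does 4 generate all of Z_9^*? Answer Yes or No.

φ(9) = φ(3^2) = 3·(3−1) = 6 = 2 · 3.
An element g generates (Z/9Z)^× iff g^(6/q) ≢ 1 (mod 9) for each prime q ∈ {2, 3}.
4^3 ≡ 1 (mod 9)  [q = 2: ≡ 1 ✗]
4^2 ≡ 7 (mod 9)  [q = 3: ≢ 1 ✓]
The check at q = 2 fails, so 4 generates a proper subgroup.

No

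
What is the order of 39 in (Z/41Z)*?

20

ord(39) | φ(41) = 41 − 1 = 40 = 2^3 · 5.
Divisors of 40: 1, 2, 4, 5, 8, 10, 20, 40.
Test each divisor d:
39^1 ≡ 39 (mod 41)
39^2 ≡ 4 (mod 41)
39^4 ≡ 16 (mod 41)
39^5 ≡ 9 (mod 41)
39^8 ≡ 10 (mod 41)
39^10 ≡ 40 (mod 41)
39^20 ≡ 1 (mod 41) ✓
Therefore the multiplicative order of 39 modulo 41 is 20.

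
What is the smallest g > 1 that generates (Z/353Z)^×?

3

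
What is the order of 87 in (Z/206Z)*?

By Lagrange's theorem, ord_206(87) divides φ(206) = φ(2)·φ(103) = 1·102 = 102 = 2 · 3 · 17.
Divisors of 102: 1, 2, 3, 6, 17, 34, 51, 102.
Compute 87^d (mod 206) for the divisors d until we hit 1:
87^1 ≡ 87 (mod 206)
87^2 ≡ 153 (mod 206)
87^3 ≡ 127 (mod 206)
87^6 ≡ 61 (mod 206)
87^17 ≡ 47 (mod 206)
87^34 ≡ 149 (mod 206)
87^51 ≡ 205 (mod 206)
87^102 ≡ 1 (mod 206) ✓
Hence ord(87) = 102.

102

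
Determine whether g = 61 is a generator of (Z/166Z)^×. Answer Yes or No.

No

φ(166) = φ(2)·φ(83) = 1·82 = 82 = 2 · 41.
61 is a primitive root mod 166 iff 61^(φ(166)/q) ≢ 1 for every prime q | φ(166), i.e. q ∈ {2, 41}.
61^41 ≡ 1 (mod 166)  [q = 2: ≡ 1 ✗]
61^2 ≡ 69 (mod 166)  [q = 41: ≢ 1 ✓]
Since 61^41 ≡ 1, the order of 61 divides 41 < 82, so 61 is not a primitive root.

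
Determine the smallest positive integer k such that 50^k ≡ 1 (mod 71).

The order of 50 must divide φ(71) = 71 − 1 = 70 = 2 · 5 · 7.
Divisors of 70: 1, 2, 5, 7, 10, 14, 35, 70.
Evaluate successive powers at the divisors of 70:
50^1 ≡ 50 (mod 71)
50^2 ≡ 15 (mod 71)
50^5 ≡ 32 (mod 71)
50^7 ≡ 54 (mod 71)
50^10 ≡ 30 (mod 71)
50^14 ≡ 5 (mod 71)
50^35 ≡ 1 (mod 71) ✓
So ord_71(50) = 35.

35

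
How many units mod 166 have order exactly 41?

40

φ(166) = φ(2)·φ(83) = 1·82 = 82 = 2 · 41.
Since (Z/166Z)^× is cyclic of order 82, the number of elements of order d is φ(d) when d | 82 and 0 otherwise.
41 | 82, and φ(41) = 41 − 1 = 40.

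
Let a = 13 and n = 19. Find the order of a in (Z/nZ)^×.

18

ord(13) | φ(19) = 19 − 1 = 18 = 2 · 3^2.
Divisors of 18: 1, 2, 3, 6, 9, 18.
Compute 13^d (mod 19) for the divisors d until we hit 1:
13^1 ≡ 13
13^2 ≡ 17
13^3 ≡ 12
13^6 ≡ 11
13^9 ≡ 18
13^18 ≡ 1
So ord_19(13) = 18.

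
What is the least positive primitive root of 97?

5

φ(97) = 97 − 1 = 96 = 2^5 · 3.
Test candidates g = 2, 3, … against the prime factors q ∈ {2, 3} of φ(97): g is a generator iff g^(96/q) ≢ 1 for every such q.
g = 2: 2^48 ≡ 1 — hits 1, so not a primitive root.
g = 3: 3^48 ≡ 1 — hits 1, so not a primitive root.
g = 4: 4^48 ≡ 1 — hits 1, so not a primitive root.
g = 5: 5^48 ≡ 96; 5^32 ≡ 35 — none is 1, so 5 is a primitive root.
Hence the least primitive root of 97 is 5.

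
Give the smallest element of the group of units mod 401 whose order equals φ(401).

φ(401) = 401 − 1 = 400 = 2^4 · 5^2.
Test candidates g = 2, 3, … against the prime factors q ∈ {2, 5} of φ(401): g is a generator iff g^(400/q) ≢ 1 for every such q.
g = 2: 2^200 ≡ 1 — hits 1, so not a primitive root.
g = 3: 3^200 ≡ 400; 3^80 ≡ 72 — none is 1, so 3 is a primitive root.
Hence the least primitive root of 401 is 3.

3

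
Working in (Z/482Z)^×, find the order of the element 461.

The order of 461 must divide φ(482) = φ(2)·φ(241) = 1·240 = 240 = 2^4 · 3 · 5.
Divisors of 240: 1, 2, 3, 4, 5, 6, 8, 10, 12, 15, 16, 20, 24, 30, 40, 48, 60, 80, 120, 240.
Evaluate successive powers at the divisors of 240:
461^1 ≡ 461
461^2 ≡ 441
461^3 ≡ 379
461^4 ≡ 235
461^5 ≡ 367
461^6 ≡ 5
461^8 ≡ 277
461^10 ≡ 211
461^12 ≡ 25
461^15 ≡ 317
461^16 ≡ 91
461^20 ≡ 177
461^24 ≡ 143
461^30 ≡ 233
461^40 ≡ 481
461^48 ≡ 205
461^60 ≡ 305
461^80 ≡ 1
So ord_482(461) = 80.

80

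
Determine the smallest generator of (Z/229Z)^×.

6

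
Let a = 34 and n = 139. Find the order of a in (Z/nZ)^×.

23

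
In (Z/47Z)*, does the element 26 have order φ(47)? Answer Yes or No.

Yes

φ(47) = 47 − 1 = 46 = 2 · 23.
Test 26^(46/q) mod 47 for each prime factor q of 46:
26^23 ≡ 46 (mod 47)  [q = 2: ≢ 1 ✓]
26^2 ≡ 18 (mod 47)  [q = 23: ≢ 1 ✓]
Every test exponent gives a nontrivial residue, hence 26 generates the full group.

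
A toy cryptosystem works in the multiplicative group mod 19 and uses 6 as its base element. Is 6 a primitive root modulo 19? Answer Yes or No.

φ(19) = 19 − 1 = 18 = 2 · 3^2.
6 is a primitive root mod 19 iff 6^(φ(19)/q) ≢ 1 for every prime q | φ(19), i.e. q ∈ {2, 3}.
6^9 ≡ 1 (mod 19)  [q = 2: ≡ 1 ✗]
6^6 ≡ 11 (mod 19)  [q = 3: ≢ 1 ✓]
The check at q = 2 fails, so 6 generates a proper subgroup.

No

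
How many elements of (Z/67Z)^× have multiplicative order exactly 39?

0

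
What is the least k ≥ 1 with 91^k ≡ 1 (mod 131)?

65

The order of 91 must divide φ(131) = 131 − 1 = 130 = 2 · 5 · 13.
Divisors of 130: 1, 2, 5, 10, 13, 26, 65, 130.
Compute 91^d (mod 131) for the divisors d until we hit 1:
91^1 ≡ 91 (mod 131)
91^2 ≡ 28 (mod 131)
91^5 ≡ 80 (mod 131)
91^10 ≡ 112 (mod 131)
91^13 ≡ 58 (mod 131)
91^26 ≡ 89 (mod 131)
91^65 ≡ 1 (mod 131) ✓
Hence ord(91) = 65.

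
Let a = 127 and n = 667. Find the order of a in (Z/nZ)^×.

The order of 127 must divide φ(667) = φ(23·29) = (23−1)·(29−1) = 22·28 = 616 = 2^3 · 7 · 11.
Divisors of 616: 1, 2, 4, 7, 8, 11, 14, 22, 28, 44, 56, 77, 88, 154, 308, 616.
Evaluate successive powers at the divisors of 616:
127^1 ≡ 127 (mod 667)
127^2 ≡ 121 (mod 667)
127^4 ≡ 634 (mod 667)
127^7 ≡ 476 (mod 667)
127^8 ≡ 422 (mod 667)
127^11 ≡ 300 (mod 667)
127^14 ≡ 463 (mod 667)
127^22 ≡ 622 (mod 667)
127^28 ≡ 262 (mod 667)
127^44 ≡ 24 (mod 667)
127^56 ≡ 610 (mod 667)
127^77 ≡ 162 (mod 667)
127^88 ≡ 576 (mod 667)
127^154 ≡ 231 (mod 667)
127^308 ≡ 1 (mod 667) ✓
Therefore the multiplicative order of 127 modulo 667 is 308.

308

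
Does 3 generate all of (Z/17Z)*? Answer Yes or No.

Yes

φ(17) = 17 − 1 = 16 = 2^4.
3 is a primitive root mod 17 iff 3^(φ(17)/q) ≢ 1 for every prime q | φ(17), i.e. q ∈ {2}.
3^8 ≡ 16 (mod 17)  [q = 2: ≢ 1 ✓]
All checks pass, so 3 has order 16 and is a primitive root modulo 17.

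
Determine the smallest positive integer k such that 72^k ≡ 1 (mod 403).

60

The order of 72 must divide φ(403) = φ(13·31) = (13−1)·(31−1) = 12·30 = 360 = 2^3 · 3^2 · 5.
Divisors of 360: 1, 2, 3, 4, 5, 6, 8, 9, 10, 12, 15, 18, 20, 24, 30, 36, 40, 45, 60, 72, 90, 120, 180, 360.
Evaluate successive powers at the divisors of 360:
72^1 ≡ 72
72^2 ≡ 348
72^3 ≡ 70
72^4 ≡ 204
72^5 ≡ 180
72^6 ≡ 64
72^8 ≡ 107
72^9 ≡ 47
72^10 ≡ 160
72^12 ≡ 66
72^15 ≡ 187
72^18 ≡ 194
72^20 ≡ 211
72^24 ≡ 326
72^30 ≡ 311
72^36 ≡ 157
72^40 ≡ 191
72^45 ≡ 125
72^60 ≡ 1
Therefore the multiplicative order of 72 modulo 403 is 60.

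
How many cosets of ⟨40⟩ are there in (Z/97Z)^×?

By Lagrange's theorem, ord_97(40) divides φ(97) = 97 − 1 = 96 = 2^5 · 3.
Divisors of 96: 1, 2, 3, 4, 6, 8, 12, 16, 24, 32, 48, 96.
Evaluate successive powers at the divisors of 96:
40^1 ≡ 40 (mod 97)
40^2 ≡ 48 (mod 97)
40^3 ≡ 77 (mod 97)
40^4 ≡ 73 (mod 97)
40^6 ≡ 12 (mod 97)
40^8 ≡ 91 (mod 97)
40^12 ≡ 47 (mod 97)
40^16 ≡ 36 (mod 97)
40^24 ≡ 75 (mod 97)
40^32 ≡ 35 (mod 97)
40^48 ≡ 96 (mod 97)
40^96 ≡ 1 (mod 97) ✓
So ord_97(40) = 96, hence |⟨40⟩| = 96.
Index = |(Z/97Z)^×| / |⟨40⟩| = 96 / 96 = 1.

1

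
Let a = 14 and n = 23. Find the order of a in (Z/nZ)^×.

22

ord(14) | φ(23) = 23 − 1 = 22 = 2 · 11.
Divisors of 22: 1, 2, 11, 22.
Evaluate successive powers at the divisors of 22:
14^1 ≡ 14 (mod 23)
14^2 ≡ 12 (mod 23)
14^11 ≡ 22 (mod 23)
14^22 ≡ 1 (mod 23) ✓
Hence ord(14) = 22.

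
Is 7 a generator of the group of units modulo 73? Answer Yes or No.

No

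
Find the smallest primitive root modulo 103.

5

φ(103) = 103 − 1 = 102 = 2 · 3 · 17.
g is a primitive root iff g^(102/q) ≢ 1 (mod 103) for each prime q ∈ {2, 3, 17}.
g = 2: 2^51 ≡ 1 — hits 1, so not a primitive root.
g = 3: 3^51 ≡ 102; 3^34 ≡ 1 — hits 1, so not a primitive root.
g = 4: 4^51 ≡ 1 — hits 1, so not a primitive root.
g = 5: 5^51 ≡ 102; 5^34 ≡ 56; 5^6 ≡ 72 — none is 1, so 5 is a primitive root.
Hence the least primitive root of 103 is 5.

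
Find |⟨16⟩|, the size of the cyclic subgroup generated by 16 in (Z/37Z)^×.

The order of 16 must divide φ(37) = 37 − 1 = 36 = 2^2 · 3^2.
Divisors of 36: 1, 2, 3, 4, 6, 9, 12, 18, 36.
Check 16^d mod 37 for each divisor in increasing order:
16^1 ≡ 16 (mod 37)
16^2 ≡ 34 (mod 37)
16^3 ≡ 26 (mod 37)
16^4 ≡ 9 (mod 37)
16^6 ≡ 10 (mod 37)
16^9 ≡ 1 (mod 37) ✓
So ord_37(16) = 9.

9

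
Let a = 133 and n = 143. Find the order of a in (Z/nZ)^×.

3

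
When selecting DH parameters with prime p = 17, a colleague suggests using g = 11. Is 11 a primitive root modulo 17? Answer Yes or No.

Yes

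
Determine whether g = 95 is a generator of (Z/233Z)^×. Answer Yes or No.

Yes

φ(233) = 233 − 1 = 232 = 2^3 · 29.
95 is a primitive root mod 233 iff 95^(φ(233)/q) ≢ 1 for every prime q | φ(233), i.e. q ∈ {2, 29}.
95^116 ≡ 232 (mod 233)  [q = 2: ≢ 1 ✓]
95^8 ≡ 175 (mod 233)  [q = 29: ≢ 1 ✓]
Every test exponent gives a nontrivial residue, hence 95 generates the full group.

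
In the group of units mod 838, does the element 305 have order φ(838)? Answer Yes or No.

No

φ(838) = φ(2)·φ(419) = 1·418 = 418 = 2 · 11 · 19.
It suffices to check that the order of 305 is not a proper divisor of 418: compute 305^(418/q) for q ∈ {2, 11, 19}.
305^209 ≡ 837 (mod 838)  [q = 2: ≢ 1 ✓]
305^38 ≡ 1 (mod 838)  [q = 11: ≡ 1 ✗]
305^22 ≡ 379 (mod 838)  [q = 19: ≢ 1 ✓]
Since 305^38 ≡ 1, the order of 305 divides 38 < 418, so 305 is not a primitive root.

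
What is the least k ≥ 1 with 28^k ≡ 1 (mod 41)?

Since 28 ∈ (Z/41Z)^×, its order divides φ(41) = 41 − 1 = 40 = 2^3 · 5.
Divisors of 40: 1, 2, 4, 5, 8, 10, 20, 40.
Compute 28^d (mod 41) for the divisors d until we hit 1:
28^1 ≡ 28 (mod 41)
28^2 ≡ 5 (mod 41)
28^4 ≡ 25 (mod 41)
28^5 ≡ 3 (mod 41)
28^8 ≡ 10 (mod 41)
28^10 ≡ 9 (mod 41)
28^20 ≡ 40 (mod 41)
28^40 ≡ 1 (mod 41) ✓
So ord_41(28) = 40.

40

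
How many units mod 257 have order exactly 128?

64

φ(257) = 257 − 1 = 256 = 2^8.
In a cyclic group of order 256, there are φ(d) elements of order d for each divisor d of 256, and zero for non-divisors.
128 = 2^7 divides 256, and φ(128) = 64.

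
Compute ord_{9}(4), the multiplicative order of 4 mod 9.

ord(4) | φ(9) = φ(3^2) = 3·(3−1) = 6 = 2 · 3.
Divisors of 6: 1, 2, 3, 6.
Compute 4^d (mod 9) for the divisors d until we hit 1:
4^1 ≡ 4 (mod 9)
4^2 ≡ 7 (mod 9)
4^3 ≡ 1 (mod 9) ✓
The smallest such exponent is 3, so the order of 4 is 3.

3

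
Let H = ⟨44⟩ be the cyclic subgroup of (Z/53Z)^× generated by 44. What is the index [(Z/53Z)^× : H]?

The order of 44 must divide φ(53) = 53 − 1 = 52 = 2^2 · 13.
Divisors of 52: 1, 2, 4, 13, 26, 52.
Evaluate successive powers at the divisors of 52:
44^1 ≡ 44
44^2 ≡ 28
44^4 ≡ 42
44^13 ≡ 1
Thus |⟨44⟩| = ord(44) = 13.
[(Z/53Z)^× : ⟨44⟩] = 52/13 = 4.

4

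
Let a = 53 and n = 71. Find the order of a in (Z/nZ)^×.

70

The order of 53 must divide φ(71) = 71 − 1 = 70 = 2 · 5 · 7.
Divisors of 70: 1, 2, 5, 7, 10, 14, 35, 70.
Check 53^d mod 71 for each divisor in increasing order:
53^1 ≡ 53
53^2 ≡ 40
53^5 ≡ 26
53^7 ≡ 46
53^10 ≡ 37
53^14 ≡ 57
53^35 ≡ 70
53^70 ≡ 1
The smallest such exponent is 70, so the order of 53 is 70.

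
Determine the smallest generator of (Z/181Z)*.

2

φ(181) = 181 − 1 = 180 = 2^2 · 3^2 · 5.
Test candidates g = 2, 3, … against the prime factors q ∈ {2, 3, 5} of φ(181): g is a generator iff g^(180/q) ≢ 1 for every such q.
g = 2: 2^90 ≡ 180; 2^60 ≡ 48; 2^36 ≡ 59 — none is 1, so 2 is a primitive root.
So 2 is the smallest generator of (Z/181Z)^×.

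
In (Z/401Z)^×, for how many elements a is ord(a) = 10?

4

φ(401) = 401 − 1 = 400 = 2^4 · 5^2.
Since (Z/401Z)^× is cyclic of order 400, the number of elements of order d is φ(d) when d | 400 and 0 otherwise.
10 = 2 · 5 divides 400, and φ(10) = 4.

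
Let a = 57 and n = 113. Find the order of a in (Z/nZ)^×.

28

The order of 57 must divide φ(113) = 113 − 1 = 112 = 2^4 · 7.
Divisors of 112: 1, 2, 4, 7, 8, 14, 16, 28, 56, 112.
Evaluate successive powers at the divisors of 112:
57^1 ≡ 57 (mod 113)
57^2 ≡ 85 (mod 113)
57^4 ≡ 106 (mod 113)
57^7 ≡ 98 (mod 113)
57^8 ≡ 49 (mod 113)
57^14 ≡ 112 (mod 113)
57^16 ≡ 28 (mod 113)
57^28 ≡ 1 (mod 113) ✓
So ord_113(57) = 28.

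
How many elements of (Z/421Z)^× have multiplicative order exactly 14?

6

φ(421) = 421 − 1 = 420 = 2^2 · 3 · 5 · 7.
Since (Z/421Z)^× is cyclic of order 420, the number of elements of order d is φ(d) when d | 420 and 0 otherwise.
14 = 2 · 7 divides 420, and φ(14) = 6.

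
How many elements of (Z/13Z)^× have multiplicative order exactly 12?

φ(13) = 13 − 1 = 12 = 2^2 · 3.
(Z/13Z)^× is cyclic (|G| = 12); a cyclic group of order m has exactly φ(d) elements of each order d | m, and none otherwise.
12 = 2^2 · 3 divides 12, and φ(12) = 4.

4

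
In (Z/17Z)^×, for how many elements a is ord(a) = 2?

1

φ(17) = 17 − 1 = 16 = 2^4.
Since (Z/17Z)^× is cyclic of order 16, the number of elements of order d is φ(d) when d | 16 and 0 otherwise.
2 | 16, and φ(2) = 2 − 1 = 1.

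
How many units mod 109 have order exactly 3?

2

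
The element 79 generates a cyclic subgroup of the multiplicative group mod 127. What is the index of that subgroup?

By Lagrange's theorem, ord_127(79) divides φ(127) = 127 − 1 = 126 = 2 · 3^2 · 7.
Divisors of 126: 1, 2, 3, 6, 7, 9, 14, 18, 21, 42, 63, 126.
Test each divisor d:
79^1 ≡ 79 (mod 127)
79^2 ≡ 18 (mod 127)
79^3 ≡ 25 (mod 127)
79^6 ≡ 117 (mod 127)
79^7 ≡ 99 (mod 127)
79^9 ≡ 4 (mod 127)
79^14 ≡ 22 (mod 127)
79^18 ≡ 16 (mod 127)
79^21 ≡ 19 (mod 127)
79^42 ≡ 107 (mod 127)
79^63 ≡ 1 (mod 127) ✓
The order of 79 is 63, so the subgroup it generates has 63 elements.
Index = |(Z/127Z)^×| / |⟨79⟩| = 126 / 63 = 2.

2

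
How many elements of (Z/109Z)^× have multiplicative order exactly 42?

0

φ(109) = 109 − 1 = 108 = 2^2 · 3^3.
Since (Z/109Z)^× is cyclic of order 108, the number of elements of order d is φ(d) when d | 108 and 0 otherwise.
Here 108 is not a multiple of 42, so there are no elements of order 42.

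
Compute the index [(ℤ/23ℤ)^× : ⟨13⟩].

2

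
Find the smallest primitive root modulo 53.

2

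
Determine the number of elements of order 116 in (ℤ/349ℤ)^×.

φ(349) = 349 − 1 = 348 = 2^2 · 3 · 29.
In a cyclic group of order 348, there are φ(d) elements of order d for each divisor d of 348, and zero for non-divisors.
116 = 2^2 · 29 divides 348, and φ(116) = 56.

56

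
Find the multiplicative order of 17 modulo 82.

Since 17 ∈ (Z/82Z)^×, its order divides φ(82) = φ(2)·φ(41) = 1·40 = 40 = 2^3 · 5.
Divisors of 40: 1, 2, 4, 5, 8, 10, 20, 40.
Test each divisor d:
17^1 ≡ 17
17^2 ≡ 43
17^4 ≡ 45
17^5 ≡ 27
17^8 ≡ 57
17^10 ≡ 73
17^20 ≡ 81
17^40 ≡ 1
The smallest such exponent is 40, so the order of 17 is 40.

40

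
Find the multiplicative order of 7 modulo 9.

By Lagrange's theorem, ord_9(7) divides φ(9) = φ(3^2) = 3·(3−1) = 6 = 2 · 3.
Divisors of 6: 1, 2, 3, 6.
Compute 7^d (mod 9) for the divisors d until we hit 1:
7^1 ≡ 7 (mod 9)
7^2 ≡ 4 (mod 9)
7^3 ≡ 1 (mod 9) ✓
Hence ord(7) = 3.

3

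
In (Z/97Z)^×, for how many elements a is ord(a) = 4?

2

φ(97) = 97 − 1 = 96 = 2^5 · 3.
Since (Z/97Z)^× is cyclic of order 96, the number of elements of order d is φ(d) when d | 96 and 0 otherwise.
4 = 2^2 divides 96, and φ(4) = 2.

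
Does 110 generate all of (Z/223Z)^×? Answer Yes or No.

φ(223) = 223 − 1 = 222 = 2 · 3 · 37.
An element g generates (Z/223Z)^× iff g^(222/q) ≢ 1 (mod 223) for each prime q ∈ {2, 3, 37}.
110^111 ≡ 1 (mod 223)  [q = 2: ≡ 1 ✗]
110^74 ≡ 183 (mod 223)  [q = 3: ≢ 1 ✓]
110^6 ≡ 210 (mod 223)  [q = 37: ≢ 1 ✓]
Since 110^111 ≡ 1, the order of 110 divides 111 < 222, so 110 is not a primitive root.

No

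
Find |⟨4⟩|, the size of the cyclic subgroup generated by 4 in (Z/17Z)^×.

The order of 4 must divide φ(17) = 17 − 1 = 16 = 2^4.
Divisors of 16: 1, 2, 4, 8, 16.
Evaluate successive powers at the divisors of 16:
4^1 ≡ 4
4^2 ≡ 16
4^4 ≡ 1
So ord_17(4) = 4.

4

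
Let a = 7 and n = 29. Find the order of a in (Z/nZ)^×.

7

The order of 7 must divide φ(29) = 29 − 1 = 28 = 2^2 · 7.
Divisors of 28: 1, 2, 4, 7, 14, 28.
Check 7^d mod 29 for each divisor in increasing order:
7^1 ≡ 7
7^2 ≡ 20
7^4 ≡ 23
7^7 ≡ 1
Therefore the multiplicative order of 7 modulo 29 is 7.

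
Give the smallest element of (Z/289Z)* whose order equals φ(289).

φ(289) = φ(17^2) = 17·(17−1) = 272 = 2^4 · 17.
g is a primitive root iff g^(272/q) ≢ 1 (mod 289) for each prime q ∈ {2, 17}.
g = 2: 2^136 ≡ 1 — hits 1, so not a primitive root.
g = 3: 3^136 ≡ 288; 3^16 ≡ 171 — none is 1, so 3 is a primitive root.
The smallest primitive root modulo 289 is 3.

3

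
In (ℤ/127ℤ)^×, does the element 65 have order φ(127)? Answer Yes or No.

φ(127) = 127 − 1 = 126 = 2 · 3^2 · 7.
An element g generates (Z/127Z)^× iff g^(126/q) ≢ 1 (mod 127) for each prime q ∈ {2, 3, 7}.
65^63 ≡ 126 (mod 127)  [q = 2: ≢ 1 ✓]
65^42 ≡ 107 (mod 127)  [q = 3: ≢ 1 ✓]
65^18 ≡ 32 (mod 127)  [q = 7: ≢ 1 ✓]
All checks pass, so 65 has order 126 and is a primitive root modulo 127.

Yes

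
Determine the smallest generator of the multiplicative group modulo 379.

2

φ(379) = 379 − 1 = 378 = 2 · 3^3 · 7.
g is a primitive root iff g^(378/q) ≢ 1 (mod 379) for each prime q ∈ {2, 3, 7}.
g = 2: 2^189 ≡ 378; 2^126 ≡ 327; 2^54 ≡ 125 — none is 1, so 2 is a primitive root.
So 2 is the smallest generator of (Z/379Z)^×.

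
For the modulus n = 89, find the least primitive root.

φ(89) = 89 − 1 = 88 = 2^3 · 11.
g is a primitive root iff g^(88/q) ≢ 1 (mod 89) for each prime q ∈ {2, 11}.
g = 2: 2^44 ≡ 1 — hits 1, so not a primitive root.
g = 3: 3^44 ≡ 88; 3^8 ≡ 64 — none is 1, so 3 is a primitive root.
Hence the least primitive root of 89 is 3.

3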